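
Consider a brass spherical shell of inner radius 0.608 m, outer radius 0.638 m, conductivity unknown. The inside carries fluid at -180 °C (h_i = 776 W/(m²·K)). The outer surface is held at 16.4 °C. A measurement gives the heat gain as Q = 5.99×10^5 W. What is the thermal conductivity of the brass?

ΣR = ΔT/Q = |-180 − 16.4|/5.99×10^5 = 3.279×10^-4 K/W
Known resistances:
  R_conv,in = 1/(4πr²h) = 1/(4π·0.608²·776) = 2.774×10^-4 K/W
R_brass = ΣR − ΣR_known = 3.279×10^-4 − 2.774×10^-4 = 5.050×10^-5 K/W
(1/r₁−1/r₂)/(4πk) = 5.050×10^-5 ⇒ k = 0.07734/(4π·5.050×10^-5) = 122 W/m·K

k = 122 W/m·K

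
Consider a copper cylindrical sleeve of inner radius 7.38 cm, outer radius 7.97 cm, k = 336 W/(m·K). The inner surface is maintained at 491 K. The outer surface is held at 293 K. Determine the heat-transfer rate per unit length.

Q' = 2πk·ΔT/ln(r₂/r₁) = 2π × 336 × 198 / ln(0.0797/0.0738) = 5.43×10^6 W/m

Q' = 5.43×10^6 W/m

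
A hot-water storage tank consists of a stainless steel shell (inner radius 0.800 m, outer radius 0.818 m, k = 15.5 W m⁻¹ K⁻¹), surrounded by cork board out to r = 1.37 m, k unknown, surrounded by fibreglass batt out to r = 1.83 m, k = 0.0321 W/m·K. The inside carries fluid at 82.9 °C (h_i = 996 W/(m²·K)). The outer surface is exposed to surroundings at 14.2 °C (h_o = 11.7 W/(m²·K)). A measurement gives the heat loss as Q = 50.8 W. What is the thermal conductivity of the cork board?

k = 0.0438 W/m·K

ΣR = ΔT/Q = |82.9 − 14.2|/50.8 = 1.352 K/W
Known resistances:
  R_conv,in = 1/(4πr²h) = 1/(4π·0.800²·996) = 1.248×10^-4 K/W
  R_stainless steel = (1/0.800 − 1/0.818)/(4πk) = 0.02751/(4π·15.5) = 1.412×10^-4 K/W
  R_fibreglass batt = (1/1.37 − 1/1.83)/(4πk) = 0.1835/(4π·0.0321) = 0.4549 K/W
  R_conv,out = 1/(4πr²h) = 1/(4π·1.83²·11.7) = 0.002031 K/W
R_cork board = ΣR − ΣR_known = 1.352 − 0.4572 = 0.8948 K/W
(1/r₁−1/r₂)/(4πk) = 0.8948 ⇒ k = 0.4926/(4π·0.8948) = 0.0438 W/m·K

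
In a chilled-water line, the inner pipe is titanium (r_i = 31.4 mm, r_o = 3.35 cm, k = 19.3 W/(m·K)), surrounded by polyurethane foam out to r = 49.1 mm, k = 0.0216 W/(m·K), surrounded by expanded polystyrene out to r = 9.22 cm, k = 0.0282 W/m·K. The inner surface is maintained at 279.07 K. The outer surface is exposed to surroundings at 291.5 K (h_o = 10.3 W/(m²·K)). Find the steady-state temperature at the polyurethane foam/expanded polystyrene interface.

T = 284.4 K

Resistance network (inner→outer):
  R'_titanium = ln(0.0335/0.0314)/(2πk) = 0.06474/(2π·19.3) = 5.338×10^-4 m·K/W
  R'_polyurethane foam = ln(0.0491/0.0335)/(2πk) = 0.3823/(2π·0.0216) = 2.817 m·K/W
  R'_expanded polystyrene = ln(0.0922/0.0491)/(2πk) = 0.6301/(2π·0.0282) = 3.556 m·K/W
  R'_conv,out = 1/(2πr h) = 1/(2π·0.0922·10.3) = 0.1676 m·K/W
ΣR = 5.338×10^-4 + 2.817 + 3.556 + 0.1676 = 6.541 m·K/W
Q' = ΔT/ΣR = (279.07 K − 291.5 K)/6.541 = -1.900 W/m
From the inner boundary to the polyurethane foam/expanded polystyrene interface, ΣR_partial = 2.818 m·K/W.
T_interface = T_in − Q'·ΣR_partial = 279.07 K − (-1.900)(2.818) = 284.4 K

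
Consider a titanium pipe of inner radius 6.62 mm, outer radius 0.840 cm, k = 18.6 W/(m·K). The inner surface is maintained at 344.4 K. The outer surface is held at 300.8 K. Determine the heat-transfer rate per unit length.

Q' = 2πk·ΔT/ln(r₂/r₁) = 2π × 18.6 × 43.6 / ln(0.00840/0.00662) = 21400 W/m

Q' = 21400 W/m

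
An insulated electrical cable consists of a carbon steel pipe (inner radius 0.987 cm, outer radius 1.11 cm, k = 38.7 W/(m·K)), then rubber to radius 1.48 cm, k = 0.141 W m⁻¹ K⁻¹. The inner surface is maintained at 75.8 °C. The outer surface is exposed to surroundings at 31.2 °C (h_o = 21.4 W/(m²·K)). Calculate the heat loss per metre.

Treat each layer as a resistance in series:
  R'_carbon steel = ln(0.0111/0.00987)/(2πk) = 0.1174/(2π·38.7) = 4.830×10^-4 m·K/W
  R'_rubber = ln(0.0148/0.0111)/(2πk) = 0.2877/(2π·0.141) = 0.3247 m·K/W
  R'_conv,out = 1/(2πr h) = 1/(2π·0.0148·21.4) = 0.5025 m·K/W
ΣR = 4.830×10^-4 + 0.3247 + 0.5025 = 0.8277 m·K/W
Q' = ΔT/ΣR = (75.8 °C − 31.2 °C)/0.8277 = 53.9 W/m

Q' = 53.9 W/m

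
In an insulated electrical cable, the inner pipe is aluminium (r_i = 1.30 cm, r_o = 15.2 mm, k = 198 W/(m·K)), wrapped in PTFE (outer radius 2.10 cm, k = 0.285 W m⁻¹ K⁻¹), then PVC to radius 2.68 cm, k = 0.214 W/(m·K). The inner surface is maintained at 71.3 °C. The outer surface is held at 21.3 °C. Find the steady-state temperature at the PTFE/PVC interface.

T = 46.4 °C

Series thermal resistances, inner to outer:
  R'_aluminium = ln(0.0152/0.0130)/(2πk) = 0.1563/(2π·198) = 1.257×10^-4 m·K/W
  R'_PTFE = ln(0.0210/0.0152)/(2πk) = 0.3232/(2π·0.285) = 0.1805 m·K/W
  R'_PVC = ln(0.0268/0.0210)/(2πk) = 0.2439/(2π·0.214) = 0.1814 m·K/W
ΣR = 1.257×10^-4 + 0.1805 + 0.1814 = 0.3620 m·K/W
Q' = ΔT/ΣR = (71.3 °C − 21.3 °C)/0.3620 = 138.1 W/m
From the inner boundary to the PTFE/PVC interface, ΣR_partial = 0.1806 m·K/W.
T_interface = T_in − Q'·ΣR_partial = 71.3 °C − (138.1)(0.1806) = 46.4 °C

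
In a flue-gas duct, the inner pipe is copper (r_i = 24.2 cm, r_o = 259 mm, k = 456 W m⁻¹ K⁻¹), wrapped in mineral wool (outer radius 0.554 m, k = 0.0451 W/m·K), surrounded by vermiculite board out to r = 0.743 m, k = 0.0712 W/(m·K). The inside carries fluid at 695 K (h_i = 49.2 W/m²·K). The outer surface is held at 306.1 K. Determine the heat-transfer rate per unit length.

Treat each layer as a resistance in series:
  R'_conv,in = 1/(2πr h) = 1/(2π·0.242·49.2) = 0.01337 m·K/W
  R'_copper = ln(0.259/0.242)/(2πk) = 0.06789/(2π·456) = 2.370×10^-5 m·K/W
  R'_mineral wool = ln(0.554/0.259)/(2πk) = 0.7603/(2π·0.0451) = 2.683 m·K/W
  R'_vermiculite board = ln(0.743/0.554)/(2πk) = 0.2935/(2π·0.0712) = 0.6561 m·K/W
ΣR = 0.01337 + 2.370×10^-5 + 2.683 + 0.6561 = 3.352 m·K/W
Q' = ΔT/ΣR = (695 K − 306.1 K)/3.352 = 116 W/m

Q' = 116 W/m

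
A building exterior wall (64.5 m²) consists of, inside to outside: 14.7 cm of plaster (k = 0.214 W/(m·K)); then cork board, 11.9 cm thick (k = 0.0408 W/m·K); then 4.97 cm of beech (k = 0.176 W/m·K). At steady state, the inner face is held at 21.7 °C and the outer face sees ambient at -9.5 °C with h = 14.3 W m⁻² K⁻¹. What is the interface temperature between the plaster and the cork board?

Resistance network (inner→outer):
  R_plaster = L/(kA) = 0.147/(0.214·64.5) = 0.01065 K/W
  R_cork board = L/(kA) = 0.119/(0.0408·64.5) = 0.04522 K/W
  R_beech = L/(kA) = 0.0497/(0.176·64.5) = 0.004378 K/W
  R_conv,out = 1/(hA) = 1/(14.3·64.5) = 0.001084 K/W
ΣR = 0.01065 + 0.04522 + 0.004378 + 0.001084 = 0.06133 K/W
Q = ΔT/ΣR = (21.7 °C − -9.5 °C)/0.06133 = 508.7 W
From the inner boundary to the plaster/cork board interface, ΣR_partial = 0.01065 K/W.
T_interface = T_in − Q·ΣR_partial = 21.7 °C − (508.7)(0.01065) = 16.3 °C

T = 16.3 °C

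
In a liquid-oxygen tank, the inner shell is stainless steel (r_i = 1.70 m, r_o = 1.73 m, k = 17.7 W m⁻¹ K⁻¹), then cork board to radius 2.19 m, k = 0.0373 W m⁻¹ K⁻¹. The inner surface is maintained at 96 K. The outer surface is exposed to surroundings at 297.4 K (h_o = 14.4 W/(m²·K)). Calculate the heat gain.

Q = 774 W

Treat each layer as a resistance in series:
  R_stainless steel = (1/1.70 − 1/1.73)/(4πk) = 0.01020/(4π·17.7) = 4.586×10^-5 K/W
  R_cork board = (1/1.73 − 1/2.19)/(4πk) = 0.1214/(4π·0.0373) = 0.2590 K/W
  R_conv,out = 1/(4πr²h) = 1/(4π·2.19²·14.4) = 0.001152 K/W
ΣR = 4.586×10^-5 + 0.2590 + 0.001152 = 0.2602 K/W
Q = ΔT/ΣR = (96 K − 297.4 K)/0.2602 = -774 W
(Negative Q ⇒ heat flows inward; heat gain = 774 W.)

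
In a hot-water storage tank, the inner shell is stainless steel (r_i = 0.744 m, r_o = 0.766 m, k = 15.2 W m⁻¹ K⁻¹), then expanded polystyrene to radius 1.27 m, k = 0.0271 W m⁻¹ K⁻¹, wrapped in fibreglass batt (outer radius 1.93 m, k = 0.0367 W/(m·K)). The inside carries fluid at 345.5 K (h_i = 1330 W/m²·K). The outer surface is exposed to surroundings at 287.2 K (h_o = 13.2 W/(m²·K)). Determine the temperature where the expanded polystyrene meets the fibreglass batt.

Series thermal resistances, inner to outer:
  R_conv,in = 1/(4πr²h) = 1/(4π·0.744²·1330) = 1.081×10^-4 K/W
  R_stainless steel = (1/0.744 − 1/0.766)/(4πk) = 0.03860/(4π·15.2) = 2.021×10^-4 K/W
  R_expanded polystyrene = (1/0.766 − 1/1.27)/(4πk) = 0.5181/(4π·0.0271) = 1.521 K/W
  R_fibreglass batt = (1/1.27 − 1/1.93)/(4πk) = 0.2693/(4π·0.0367) = 0.5839 K/W
  R_conv,out = 1/(4πr²h) = 1/(4π·1.93²·13.2) = 0.001618 K/W
ΣR = 1.081×10^-4 + 2.021×10^-4 + 1.521 + 0.5839 + 0.001618 = 2.107 K/W
Q = ΔT/ΣR = (345.5 K − 287.2 K)/2.107 = 27.67 W
From the inner boundary to the expanded polystyrene/fibreglass batt interface, ΣR_partial = 1.521 K/W.
T_interface = T_in − Q·ΣR_partial = 345.5 K − (27.67)(1.521) = 303.4 K

T = 303.4 K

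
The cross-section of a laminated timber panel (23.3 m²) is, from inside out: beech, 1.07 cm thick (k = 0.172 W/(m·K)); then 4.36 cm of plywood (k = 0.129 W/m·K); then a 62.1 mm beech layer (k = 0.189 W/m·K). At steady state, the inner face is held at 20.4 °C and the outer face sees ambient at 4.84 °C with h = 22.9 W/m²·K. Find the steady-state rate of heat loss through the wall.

Q = 469 W

Treat each layer as a resistance in series:
  R_beech = L/(kA) = 0.0107/(0.172·23.3) = 0.002670 K/W
  R_plywood = L/(kA) = 0.0436/(0.129·23.3) = 0.01451 K/W
  R_beech = L/(kA) = 0.0621/(0.189·23.3) = 0.01410 K/W
  R_conv,out = 1/(hA) = 1/(22.9·23.3) = 0.001874 K/W
ΣR = 0.002670 + 0.01451 + 0.01410 + 0.001874 = 0.03315 K/W
Q = ΔT/ΣR = (20.4 °C − 4.84 °C)/0.03315 = 469 W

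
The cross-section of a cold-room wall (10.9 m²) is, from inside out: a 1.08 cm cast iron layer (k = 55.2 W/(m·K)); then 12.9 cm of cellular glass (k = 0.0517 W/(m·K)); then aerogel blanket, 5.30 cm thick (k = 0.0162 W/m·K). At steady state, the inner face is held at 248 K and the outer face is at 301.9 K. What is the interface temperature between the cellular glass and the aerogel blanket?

Series thermal resistances, inner to outer:
  R_cast iron = L/(kA) = 0.0108/(55.2·10.9) = 1.795×10^-5 K/W
  R_cellular glass = L/(kA) = 0.129/(0.0517·10.9) = 0.2289 K/W
  R_aerogel blanket = L/(kA) = 0.0530/(0.0162·10.9) = 0.3001 K/W
ΣR = 1.795×10^-5 + 0.2289 + 0.3001 = 0.5290 K/W
Q = ΔT/ΣR = (248 K − 301.9 K)/0.5290 = -101.9 W
From the inner boundary to the cellular glass/aerogel blanket interface, ΣR_partial = 0.2289 K/W.
T_interface = T_in − Q·ΣR_partial = 248 K − (-101.9)(0.2289) = 271.32 K

T = 271.32 K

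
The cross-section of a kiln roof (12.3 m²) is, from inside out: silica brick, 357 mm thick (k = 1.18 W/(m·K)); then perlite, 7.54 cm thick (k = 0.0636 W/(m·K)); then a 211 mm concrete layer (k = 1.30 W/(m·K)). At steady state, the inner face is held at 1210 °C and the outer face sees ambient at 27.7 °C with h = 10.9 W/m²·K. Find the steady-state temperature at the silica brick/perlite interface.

T = 1005 °C

Treat each layer as a resistance in series:
  R_silica brick = L/(kA) = 0.357/(1.18·12.3) = 0.02460 K/W
  R_perlite = L/(kA) = 0.0754/(0.0636·12.3) = 0.09638 K/W
  R_concrete = L/(kA) = 0.211/(1.30·12.3) = 0.01320 K/W
  R_conv,out = 1/(hA) = 1/(10.9·12.3) = 0.007459 K/W
ΣR = 0.02460 + 0.09638 + 0.01320 + 0.007459 = 0.1416 K/W
Q = ΔT/ΣR = (1210 °C − 27.7 °C)/0.1416 = 8350 W
From the inner boundary to the silica brick/perlite interface, ΣR_partial = 0.02460 K/W.
T_interface = T_in − Q·ΣR_partial = 1210 °C − (8350)(0.02460) = 1005 °C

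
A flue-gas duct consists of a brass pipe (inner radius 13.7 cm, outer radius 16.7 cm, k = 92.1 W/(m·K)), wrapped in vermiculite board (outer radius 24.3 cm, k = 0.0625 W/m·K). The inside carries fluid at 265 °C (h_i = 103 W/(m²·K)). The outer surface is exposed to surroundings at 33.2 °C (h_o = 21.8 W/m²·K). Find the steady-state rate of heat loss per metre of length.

Q' = 233 W/m

Series thermal resistances, inner to outer:
  R'_conv,in = 1/(2πr h) = 1/(2π·0.137·103) = 0.01128 m·K/W
  R'_brass = ln(0.167/0.137)/(2πk) = 0.1980/(2π·92.1) = 3.422×10^-4 m·K/W
  R'_vermiculite board = ln(0.243/0.167)/(2πk) = 0.3751/(2π·0.0625) = 0.9551 m·K/W
  R'_conv,out = 1/(2πr h) = 1/(2π·0.243·21.8) = 0.03004 m·K/W
ΣR = 0.01128 + 3.422×10^-4 + 0.9551 + 0.03004 = 0.9968 m·K/W
Q' = ΔT/ΣR = (265 °C − 33.2 °C)/0.9968 = 233 W/m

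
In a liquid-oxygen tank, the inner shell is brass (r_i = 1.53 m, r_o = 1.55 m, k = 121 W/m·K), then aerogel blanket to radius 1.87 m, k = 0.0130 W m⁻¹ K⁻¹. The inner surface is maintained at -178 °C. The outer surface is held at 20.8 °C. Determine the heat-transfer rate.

Treat each layer as a resistance in series:
  R_brass = (1/1.53 − 1/1.55)/(4πk) = 0.008433/(4π·121) = 5.546×10^-6 K/W
  R_aerogel blanket = (1/1.55 − 1/1.87)/(4πk) = 0.1104/(4π·0.0130) = 0.6758 K/W
ΣR = 5.546×10^-6 + 0.6758 = 0.6758 K/W
Q = ΔT/ΣR = (-178 °C − 20.8 °C)/0.6758 = -294 W
(Negative Q ⇒ heat flows inward; heat gain = 294 W.)

Q = 294 W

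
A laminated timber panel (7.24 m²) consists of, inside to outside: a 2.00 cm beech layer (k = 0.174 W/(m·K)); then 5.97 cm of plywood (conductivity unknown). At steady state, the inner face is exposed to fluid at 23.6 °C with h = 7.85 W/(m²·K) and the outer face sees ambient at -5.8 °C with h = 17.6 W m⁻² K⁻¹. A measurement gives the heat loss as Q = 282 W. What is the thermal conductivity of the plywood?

k = 0.131 W/m·K

ΣR = ΔT/Q = |23.6 − -5.8|/282 = 0.1043 K/W
Known resistances:
  R_conv,in = 1/(hA) = 1/(7.85·7.24) = 0.01760 K/W
  R_beech = L/(kA) = 0.0200/(0.174·7.24) = 0.01588 K/W
  R_conv,out = 1/(hA) = 1/(17.6·7.24) = 0.007848 K/W
R_plywood = ΣR − ΣR_known = 0.1043 − 0.04133 = 0.06297 K/W
L/(kA) = 0.06297 ⇒ k = 0.0597/(0.06297·7.24) = 0.131 W/m·K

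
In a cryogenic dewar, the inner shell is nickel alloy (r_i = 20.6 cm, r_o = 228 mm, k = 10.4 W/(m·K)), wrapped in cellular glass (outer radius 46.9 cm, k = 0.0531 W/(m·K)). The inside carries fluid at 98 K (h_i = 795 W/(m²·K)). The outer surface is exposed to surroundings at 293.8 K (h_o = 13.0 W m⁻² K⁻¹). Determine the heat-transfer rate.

Q = 57.4 W

Series thermal resistances, inner to outer:
  R_conv,in = 1/(4πr²h) = 1/(4π·0.206²·795) = 0.002359 K/W
  R_nickel alloy = (1/0.206 − 1/0.228)/(4πk) = 0.4684/(4π·10.4) = 0.003584 K/W
  R_cellular glass = (1/0.228 − 1/0.469)/(4πk) = 2.254/(4π·0.0531) = 3.378 K/W
  R_conv,out = 1/(4πr²h) = 1/(4π·0.469²·13.0) = 0.02783 K/W
ΣR = 0.002359 + 0.003584 + 3.378 + 0.02783 = 3.412 K/W
Q = ΔT/ΣR = (98 K − 293.8 K)/3.412 = -57.4 W
(Negative Q ⇒ heat flows inward; heat gain = 57.4 W.)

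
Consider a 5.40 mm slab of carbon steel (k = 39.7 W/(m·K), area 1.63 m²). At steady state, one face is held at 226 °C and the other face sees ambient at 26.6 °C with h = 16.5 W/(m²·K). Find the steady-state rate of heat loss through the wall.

Q = 5350 W

Resistance network (inner→outer):
  R_carbon steel = L/(kA) = 0.00540/(39.7·1.63) = 8.345×10^-5 K/W
  R_conv,out = 1/(hA) = 1/(16.5·1.63) = 0.03718 K/W
ΣR = 8.345×10^-5 + 0.03718 = 0.03726 K/W
Q = ΔT/ΣR = (226 °C − 26.6 °C)/0.03726 = 5350 W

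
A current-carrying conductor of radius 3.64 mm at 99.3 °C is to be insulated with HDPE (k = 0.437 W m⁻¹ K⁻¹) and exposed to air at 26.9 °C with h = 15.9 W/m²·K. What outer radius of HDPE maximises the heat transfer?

r_cr = 2.75 cm

For a cylinder, r_cr = k_ins/h = 0.437/15.9 = 0.0275 m = 2.75 cm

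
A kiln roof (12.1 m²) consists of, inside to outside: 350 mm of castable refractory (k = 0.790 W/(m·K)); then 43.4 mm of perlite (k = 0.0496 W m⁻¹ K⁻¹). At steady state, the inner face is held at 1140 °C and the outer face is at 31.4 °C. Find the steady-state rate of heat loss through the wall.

Series thermal resistances, inner to outer:
  R_castable refractory = L/(kA) = 0.350/(0.790·12.1) = 0.03661 K/W
  R_perlite = L/(kA) = 0.0434/(0.0496·12.1) = 0.07231 K/W
ΣR = 0.03661 + 0.07231 = 0.1089 K/W
Q = ΔT/ΣR = (1140 °C − 31.4 °C)/0.1089 = 10200 W

Q = 10200 W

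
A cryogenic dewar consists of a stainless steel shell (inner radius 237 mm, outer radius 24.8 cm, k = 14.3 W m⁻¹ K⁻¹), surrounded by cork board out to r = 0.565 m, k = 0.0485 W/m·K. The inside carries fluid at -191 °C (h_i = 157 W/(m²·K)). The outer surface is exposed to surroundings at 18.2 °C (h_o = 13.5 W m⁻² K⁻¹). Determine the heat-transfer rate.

Q = 55.9 W

Treat each layer as a resistance in series:
  R_conv,in = 1/(4πr²h) = 1/(4π·0.237²·157) = 0.009024 K/W
  R_stainless steel = (1/0.237 − 1/0.248)/(4πk) = 0.1872/(4π·14.3) = 0.001041 K/W
  R_cork board = (1/0.248 − 1/0.565)/(4πk) = 2.262/(4π·0.0485) = 3.712 K/W
  R_conv,out = 1/(4πr²h) = 1/(4π·0.565²·13.5) = 0.01847 K/W
ΣR = 0.009024 + 0.001041 + 3.712 + 0.01847 = 3.741 K/W
Q = ΔT/ΣR = (-191 °C − 18.2 °C)/3.741 = -55.9 W
(Negative Q ⇒ heat flows inward; heat gain = 55.9 W.)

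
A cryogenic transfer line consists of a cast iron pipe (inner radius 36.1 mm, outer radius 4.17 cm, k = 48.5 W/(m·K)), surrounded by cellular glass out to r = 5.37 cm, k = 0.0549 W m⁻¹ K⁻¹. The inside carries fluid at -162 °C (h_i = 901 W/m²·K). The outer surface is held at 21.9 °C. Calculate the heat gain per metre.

Resistance network (inner→outer):
  R'_conv,in = 1/(2πr h) = 1/(2π·0.0361·901) = 0.004893 m·K/W
  R'_cast iron = ln(0.0417/0.0361)/(2πk) = 0.1442/(2π·48.5) = 4.732×10^-4 m·K/W
  R'_cellular glass = ln(0.0537/0.0417)/(2πk) = 0.2529/(2π·0.0549) = 0.7332 m·K/W
ΣR = 0.004893 + 4.732×10^-4 + 0.7332 = 0.7386 m·K/W
Q' = ΔT/ΣR = (-162 °C − 21.9 °C)/0.7386 = -249 W/m
(Negative Q' ⇒ heat flows inward; heat gain = 249 W/m.)

Q' = 249 W/m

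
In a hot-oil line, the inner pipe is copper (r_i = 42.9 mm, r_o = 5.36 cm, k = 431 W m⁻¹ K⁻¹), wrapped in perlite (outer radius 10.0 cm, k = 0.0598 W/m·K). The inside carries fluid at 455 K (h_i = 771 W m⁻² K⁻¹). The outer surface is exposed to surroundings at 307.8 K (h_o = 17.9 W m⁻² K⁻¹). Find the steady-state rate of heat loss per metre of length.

Treat each layer as a resistance in series:
  R'_conv,in = 1/(2πr h) = 1/(2π·0.0429·771) = 0.004812 m·K/W
  R'_copper = ln(0.0536/0.0429)/(2πk) = 0.2227/(2π·431) = 8.223×10^-5 m·K/W
  R'_perlite = ln(0.100/0.0536)/(2πk) = 0.6236/(2π·0.0598) = 1.660 m·K/W
  R'_conv,out = 1/(2πr h) = 1/(2π·0.100·17.9) = 0.08891 m·K/W
ΣR = 0.004812 + 8.223×10^-5 + 1.660 + 0.08891 = 1.754 m·K/W
Q' = ΔT/ΣR = (455 K − 307.8 K)/1.754 = 83.9 W/m

Q' = 83.9 W/m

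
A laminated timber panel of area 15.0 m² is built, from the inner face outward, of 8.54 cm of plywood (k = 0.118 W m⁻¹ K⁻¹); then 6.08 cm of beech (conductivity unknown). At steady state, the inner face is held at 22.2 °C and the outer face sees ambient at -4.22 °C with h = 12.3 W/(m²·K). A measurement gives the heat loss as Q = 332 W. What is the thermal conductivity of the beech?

ΣR = ΔT/Q = |22.2 − -4.22|/332 = 0.07958 K/W
Known resistances:
  R_plywood = L/(kA) = 0.0854/(0.118·15.0) = 0.04825 K/W
  R_conv,out = 1/(hA) = 1/(12.3·15.0) = 0.005420 K/W
R_beech = ΣR − ΣR_known = 0.07958 − 0.05367 = 0.02591 K/W
L/(kA) = 0.02591 ⇒ k = 0.0608/(0.02591·15.0) = 0.156 W/m·K

k = 0.156 W/m·K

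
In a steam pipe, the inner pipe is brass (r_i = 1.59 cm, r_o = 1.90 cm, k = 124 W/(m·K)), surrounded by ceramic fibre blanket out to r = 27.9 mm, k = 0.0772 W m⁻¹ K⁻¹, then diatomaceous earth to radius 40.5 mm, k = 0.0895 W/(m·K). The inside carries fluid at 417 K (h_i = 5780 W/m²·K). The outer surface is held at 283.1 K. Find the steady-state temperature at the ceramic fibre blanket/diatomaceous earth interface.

T = 344.0 K

Treat each layer as a resistance in series:
  R'_conv,in = 1/(2πr h) = 1/(2π·0.0159·5780) = 0.001732 m·K/W
  R'_brass = ln(0.0190/0.0159)/(2πk) = 0.1781/(2π·124) = 2.286×10^-4 m·K/W
  R'_ceramic fibre blanket = ln(0.0279/0.0190)/(2πk) = 0.3842/(2π·0.0772) = 0.7920 m·K/W
  R'_diatomaceous earth = ln(0.0405/0.0279)/(2πk) = 0.3727/(2π·0.0895) = 0.6627 m·K/W
ΣR = 0.001732 + 2.286×10^-4 + 0.7920 + 0.6627 = 1.457 m·K/W
Q' = ΔT/ΣR = (417 K − 283.1 K)/1.457 = 91.90 W/m
From the inner boundary to the ceramic fibre blanket/diatomaceous earth interface, ΣR_partial = 0.7940 m·K/W.
T_interface = T_in − Q'·ΣR_partial = 417 K − (91.90)(0.7940) = 344.0 K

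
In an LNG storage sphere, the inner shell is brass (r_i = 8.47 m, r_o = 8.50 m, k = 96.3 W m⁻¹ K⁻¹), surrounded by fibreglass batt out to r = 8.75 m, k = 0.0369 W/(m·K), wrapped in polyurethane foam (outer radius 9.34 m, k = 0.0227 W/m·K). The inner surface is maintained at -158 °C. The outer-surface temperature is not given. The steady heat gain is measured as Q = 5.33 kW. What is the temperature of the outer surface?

T_out = 15.5 °C

Series resistances:
  R_brass = (1/8.47 − 1/8.50)/(4πk) = 4.167×10^-4/(4π·96.3) = 3.443×10^-7 K/W
  R_fibreglass batt = (1/8.50 − 1/8.75)/(4πk) = 0.003361/(4π·0.0369) = 0.007249 K/W
  R_polyurethane foam = (1/8.75 − 1/9.34)/(4πk) = 0.007219/(4π·0.0227) = 0.02531 K/W
ΣR = 0.03256 K/W
ΔT = Q·ΣR = 5330 × 0.03256 = 173.5 K
Heat flows inward, so T_out = T_in + ΔT = -158 + 173.5 = 15.5 °C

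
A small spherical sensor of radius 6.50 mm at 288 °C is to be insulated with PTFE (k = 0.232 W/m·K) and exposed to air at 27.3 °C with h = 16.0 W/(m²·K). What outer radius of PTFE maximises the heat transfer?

r_cr = 2.90 cm

For a sphere, r_cr = 2k_ins/h = 2·0.232/16.0 = 0.0290 m = 2.90 cm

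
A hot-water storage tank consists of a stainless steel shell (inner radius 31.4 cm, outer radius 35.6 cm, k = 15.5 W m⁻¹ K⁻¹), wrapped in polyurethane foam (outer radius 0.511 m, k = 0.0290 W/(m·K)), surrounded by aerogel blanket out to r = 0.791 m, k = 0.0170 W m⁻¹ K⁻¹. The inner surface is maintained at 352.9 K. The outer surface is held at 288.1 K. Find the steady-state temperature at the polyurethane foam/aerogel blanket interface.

T = 325.7 K

Resistance network (inner→outer):
  R_stainless steel = (1/0.314 − 1/0.356)/(4πk) = 0.3757/(4π·15.5) = 0.001929 K/W
  R_polyurethane foam = (1/0.356 − 1/0.511)/(4πk) = 0.8520/(4π·0.0290) = 2.338 K/W
  R_aerogel blanket = (1/0.511 − 1/0.791)/(4πk) = 0.6927/(4π·0.0170) = 3.243 K/W
ΣR = 0.001929 + 2.338 + 3.243 = 5.583 K/W
Q = ΔT/ΣR = (352.9 K − 288.1 K)/5.583 = 11.61 W
From the inner boundary to the polyurethane foam/aerogel blanket interface, ΣR_partial = 2.340 K/W.
T_interface = T_in − Q·ΣR_partial = 352.9 K − (11.61)(2.340) = 325.7 K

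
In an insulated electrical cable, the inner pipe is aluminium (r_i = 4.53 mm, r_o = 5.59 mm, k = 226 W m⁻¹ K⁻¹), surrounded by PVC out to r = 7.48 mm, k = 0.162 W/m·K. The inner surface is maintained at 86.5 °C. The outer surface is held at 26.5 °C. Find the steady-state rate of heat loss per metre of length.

Resistance network (inner→outer):
  R'_aluminium = ln(0.00559/0.00453)/(2πk) = 0.2103/(2π·226) = 1.481×10^-4 m·K/W
  R'_PVC = ln(0.00748/0.00559)/(2πk) = 0.2913/(2π·0.162) = 0.2861 m·K/W
ΣR = 1.481×10^-4 + 0.2861 = 0.2862 m·K/W
Q' = ΔT/ΣR = (86.5 °C − 26.5 °C)/0.2862 = 210 W/m

Q' = 210 W/m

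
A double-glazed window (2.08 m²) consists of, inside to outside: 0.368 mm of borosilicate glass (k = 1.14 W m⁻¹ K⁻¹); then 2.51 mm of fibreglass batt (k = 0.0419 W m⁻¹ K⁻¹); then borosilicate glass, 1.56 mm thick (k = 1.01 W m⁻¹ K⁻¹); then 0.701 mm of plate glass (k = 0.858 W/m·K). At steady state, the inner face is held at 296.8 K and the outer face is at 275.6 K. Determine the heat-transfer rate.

Resistance network (inner→outer):
  R_borosilicate glass = L/(kA) = 3.68×10^-4/(1.14·2.08) = 1.552×10^-4 K/W
  R_fibreglass batt = L/(kA) = 0.00251/(0.0419·2.08) = 0.02880 K/W
  R_borosilicate glass = L/(kA) = 0.00156/(1.01·2.08) = 7.426×10^-4 K/W
  R_plate glass = L/(kA) = 7.01×10^-4/(0.858·2.08) = 3.928×10^-4 K/W
ΣR = 1.552×10^-4 + 0.02880 + 7.426×10^-4 + 3.928×10^-4 = 0.03009 K/W
Q = ΔT/ΣR = (296.8 K − 275.6 K)/0.03009 = 705 W

Q = 705 W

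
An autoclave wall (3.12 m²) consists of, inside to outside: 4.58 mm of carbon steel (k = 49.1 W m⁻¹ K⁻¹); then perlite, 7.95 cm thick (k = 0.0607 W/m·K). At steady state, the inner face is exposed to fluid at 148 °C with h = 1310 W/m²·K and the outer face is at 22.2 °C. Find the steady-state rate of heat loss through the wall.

Treat each layer as a resistance in series:
  R_conv,in = 1/(hA) = 1/(1310·3.12) = 2.447×10^-4 K/W
  R_carbon steel = L/(kA) = 0.00458/(49.1·3.12) = 2.990×10^-5 K/W
  R_perlite = L/(kA) = 0.0795/(0.0607·3.12) = 0.4198 K/W
ΣR = 2.447×10^-4 + 2.990×10^-5 + 0.4198 = 0.4201 K/W
Q = ΔT/ΣR = (148 °C − 22.2 °C)/0.4201 = 299 W

Q = 299 W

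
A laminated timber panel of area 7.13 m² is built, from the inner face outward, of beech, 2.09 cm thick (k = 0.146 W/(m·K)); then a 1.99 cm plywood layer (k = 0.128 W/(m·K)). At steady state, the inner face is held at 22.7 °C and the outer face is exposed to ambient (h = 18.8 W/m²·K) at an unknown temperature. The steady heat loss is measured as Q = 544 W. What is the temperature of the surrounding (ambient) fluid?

Series resistances:
  R_beech = L/(kA) = 0.0209/(0.146·7.13) = 0.02008 K/W
  R_plywood = L/(kA) = 0.0199/(0.128·7.13) = 0.02180 K/W
  R_conv,out = 1/(hA) = 1/(18.8·7.13) = 0.007460 K/W
ΣR = 0.04934 K/W
ΔT = Q·ΣR = 544 × 0.04934 = 26.84 K
Heat flows outward, so T_out = T_in − ΔT = 22.7 − 26.84 = -4.14 °C

T_out = -4.14 °C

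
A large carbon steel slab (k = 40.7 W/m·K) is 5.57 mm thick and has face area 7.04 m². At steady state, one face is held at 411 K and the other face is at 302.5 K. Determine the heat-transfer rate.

Q = kA·ΔT/L = 40.7 × 7.04 × |411 K − 302.5 K| / 0.00557 = 5.58×10^6 W

Q = 5580 kW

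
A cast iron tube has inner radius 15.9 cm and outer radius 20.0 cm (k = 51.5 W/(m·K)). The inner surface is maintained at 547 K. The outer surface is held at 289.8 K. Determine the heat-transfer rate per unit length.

Q' = 363 kW/m

Q' = 2πk·ΔT/ln(r₂/r₁) = 2π × 51.5 × 257.2 / ln(0.200/0.159) = 3.63×10^5 W/m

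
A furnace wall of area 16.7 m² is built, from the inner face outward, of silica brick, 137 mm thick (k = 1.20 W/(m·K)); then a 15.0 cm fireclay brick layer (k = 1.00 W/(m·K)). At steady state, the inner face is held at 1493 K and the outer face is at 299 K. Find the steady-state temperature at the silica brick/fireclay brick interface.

Series thermal resistances, inner to outer:
  R_silica brick = L/(kA) = 0.137/(1.20·16.7) = 0.006836 K/W
  R_fireclay brick = L/(kA) = 0.150/(1.00·16.7) = 0.008982 K/W
ΣR = 0.006836 + 0.008982 = 0.01582 K/W
Q = ΔT/ΣR = (1493 K − 299 K)/0.01582 = 75470 W
From the inner boundary to the silica brick/fireclay brick interface, ΣR_partial = 0.006836 K/W.
T_interface = T_in − Q·ΣR_partial = 1493 K − (75470)(0.006836) = 977 K

T = 977 K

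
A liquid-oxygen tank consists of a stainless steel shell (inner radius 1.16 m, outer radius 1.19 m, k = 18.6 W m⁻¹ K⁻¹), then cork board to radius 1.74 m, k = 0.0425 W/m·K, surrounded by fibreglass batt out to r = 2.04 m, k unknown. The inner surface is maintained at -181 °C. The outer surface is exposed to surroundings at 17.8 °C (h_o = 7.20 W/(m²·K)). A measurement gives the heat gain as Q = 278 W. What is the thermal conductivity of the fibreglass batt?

k = 0.0313 W/m·K

ΣR = ΔT/Q = |-181 − 17.8|/278 = 0.7151 K/W
Known resistances:
  R_stainless steel = (1/1.16 − 1/1.19)/(4πk) = 0.02173/(4π·18.6) = 9.298×10^-5 K/W
  R_cork board = (1/1.19 − 1/1.74)/(4πk) = 0.2656/(4π·0.0425) = 0.4974 K/W
  R_conv,out = 1/(4πr²h) = 1/(4π·2.04²·7.20) = 0.002656 K/W
R_fibreglass batt = ΣR − ΣR_known = 0.7151 − 0.5001 = 0.2150 K/W
(1/r₁−1/r₂)/(4πk) = 0.2150 ⇒ k = 0.08452/(4π·0.2150) = 0.0313 W/m·K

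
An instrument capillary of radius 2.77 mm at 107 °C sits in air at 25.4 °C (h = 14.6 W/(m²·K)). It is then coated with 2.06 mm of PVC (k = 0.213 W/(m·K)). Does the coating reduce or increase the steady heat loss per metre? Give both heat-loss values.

increases: 20.7 → 30.5 W/m

Critical radius for a cylinder: r_cr = k/h = 0.0146 m = 1.46 cm.
Outer radius after coating: r₂ = 0.00277 + 0.00206 = 0.00483 m.
Since r₁ < r_cr and r₂ ≤ r_cr, the coating moves toward the maximum at r_cr — heat loss rises.
Bare: R = 1/(2πr₁h) = 3.935 m·K/W; Q = 81.6/3.935 = 20.7 W/m.
Coated: R = R_cond + R_conv = 2.672 m·K/W; Q = 81.6/2.672 = 30.5 W/m.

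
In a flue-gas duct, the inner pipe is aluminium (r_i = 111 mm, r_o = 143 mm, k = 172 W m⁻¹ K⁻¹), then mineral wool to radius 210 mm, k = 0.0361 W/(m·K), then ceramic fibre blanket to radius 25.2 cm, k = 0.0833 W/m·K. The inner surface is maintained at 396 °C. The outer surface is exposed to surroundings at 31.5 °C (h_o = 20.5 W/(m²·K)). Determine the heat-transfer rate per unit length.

Resistance network (inner→outer):
  R'_aluminium = ln(0.143/0.111)/(2πk) = 0.2533/(2π·172) = 2.344×10^-4 m·K/W
  R'_mineral wool = ln(0.210/0.143)/(2πk) = 0.3843/(2π·0.0361) = 1.694 m·K/W
  R'_ceramic fibre blanket = ln(0.252/0.210)/(2πk) = 0.1823/(2π·0.0833) = 0.3483 m·K/W
  R'_conv,out = 1/(2πr h) = 1/(2π·0.252·20.5) = 0.03081 m·K/W
ΣR = 2.344×10^-4 + 1.694 + 0.3483 + 0.03081 = 2.073 m·K/W
Q' = ΔT/ΣR = (396 °C − 31.5 °C)/2.073 = 176 W/m

Q' = 176 W/m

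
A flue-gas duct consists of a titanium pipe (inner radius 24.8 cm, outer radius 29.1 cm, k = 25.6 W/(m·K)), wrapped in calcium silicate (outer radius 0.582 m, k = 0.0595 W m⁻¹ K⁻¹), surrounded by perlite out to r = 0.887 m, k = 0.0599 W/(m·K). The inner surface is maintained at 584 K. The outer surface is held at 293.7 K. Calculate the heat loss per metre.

Q' = 97.6 W/m

Resistance network (inner→outer):
  R'_titanium = ln(0.291/0.248)/(2πk) = 0.1599/(2π·25.6) = 9.941×10^-4 m·K/W
  R'_calcium silicate = ln(0.582/0.291)/(2πk) = 0.6931/(2π·0.0595) = 1.854 m·K/W
  R'_perlite = ln(0.887/0.582)/(2πk) = 0.4214/(2π·0.0599) = 1.120 m·K/W
ΣR = 9.941×10^-4 + 1.854 + 1.120 = 2.975 m·K/W
Q' = ΔT/ΣR = (584 K − 293.7 K)/2.975 = 97.6 W/m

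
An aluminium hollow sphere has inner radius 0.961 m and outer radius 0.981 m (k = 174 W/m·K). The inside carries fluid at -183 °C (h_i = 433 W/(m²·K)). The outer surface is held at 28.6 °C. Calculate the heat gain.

Treat each layer as a resistance in series:
  R_conv,in = 1/(4πr²h) = 1/(4π·0.961²·433) = 1.990×10^-4 K/W
  R_aluminium = (1/0.961 − 1/0.981)/(4πk) = 0.02121/(4π·174) = 9.702×10^-6 K/W
ΣR = 1.990×10^-4 + 9.702×10^-6 = 2.087×10^-4 K/W
Q = ΔT/ΣR = (-183 °C − 28.6 °C)/2.087×10^-4 = -1.01×10^6 W
(Negative Q ⇒ heat flows inward; heat gain = 1.01×10^6 W.)

Q = 1.01×10^6 W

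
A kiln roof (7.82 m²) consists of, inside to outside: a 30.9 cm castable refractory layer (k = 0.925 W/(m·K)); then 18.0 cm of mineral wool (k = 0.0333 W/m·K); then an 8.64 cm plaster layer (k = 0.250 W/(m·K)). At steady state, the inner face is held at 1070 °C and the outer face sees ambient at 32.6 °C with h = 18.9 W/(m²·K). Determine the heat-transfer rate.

Q = 1320 W

Treat each layer as a resistance in series:
  R_castable refractory = L/(kA) = 0.309/(0.925·7.82) = 0.04272 K/W
  R_mineral wool = L/(kA) = 0.180/(0.0333·7.82) = 0.6912 K/W
  R_plaster = L/(kA) = 0.0864/(0.250·7.82) = 0.04419 K/W
  R_conv,out = 1/(hA) = 1/(18.9·7.82) = 0.006766 K/W
ΣR = 0.04272 + 0.6912 + 0.04419 + 0.006766 = 0.7849 K/W
Q = ΔT/ΣR = (1070 °C − 32.6 °C)/0.7849 = 1320 W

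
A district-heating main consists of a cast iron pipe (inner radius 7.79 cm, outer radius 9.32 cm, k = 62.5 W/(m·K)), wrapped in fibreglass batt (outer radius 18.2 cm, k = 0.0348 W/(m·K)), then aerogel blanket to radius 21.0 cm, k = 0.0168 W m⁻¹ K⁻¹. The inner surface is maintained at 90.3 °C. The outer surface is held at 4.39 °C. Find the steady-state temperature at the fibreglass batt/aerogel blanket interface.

Series thermal resistances, inner to outer:
  R'_cast iron = ln(0.0932/0.0779)/(2πk) = 0.1793/(2π·62.5) = 4.566×10^-4 m·K/W
  R'_fibreglass batt = ln(0.182/0.0932)/(2πk) = 0.6693/(2π·0.0348) = 3.061 m·K/W
  R'_aerogel blanket = ln(0.210/0.182)/(2πk) = 0.1431/(2π·0.0168) = 1.356 m·K/W
ΣR = 4.566×10^-4 + 3.061 + 1.356 = 4.417 m·K/W
Q' = ΔT/ΣR = (90.3 °C − 4.39 °C)/4.417 = 19.45 W/m
From the inner boundary to the fibreglass batt/aerogel blanket interface, ΣR_partial = 3.061 m·K/W.
T_interface = T_in − Q'·ΣR_partial = 90.3 °C − (19.45)(3.061) = 30.8 °C

T = 30.8 °C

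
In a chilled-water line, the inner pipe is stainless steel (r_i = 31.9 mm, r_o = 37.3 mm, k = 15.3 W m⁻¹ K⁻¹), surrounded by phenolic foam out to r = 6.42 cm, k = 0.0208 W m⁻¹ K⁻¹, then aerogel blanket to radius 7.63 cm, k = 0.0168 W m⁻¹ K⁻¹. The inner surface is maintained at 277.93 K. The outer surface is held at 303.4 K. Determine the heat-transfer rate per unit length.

Treat each layer as a resistance in series:
  R'_stainless steel = ln(0.0373/0.0319)/(2πk) = 0.1564/(2π·15.3) = 0.001627 m·K/W
  R'_phenolic foam = ln(0.0642/0.0373)/(2πk) = 0.5430/(2π·0.0208) = 4.155 m·K/W
  R'_aerogel blanket = ln(0.0763/0.0642)/(2πk) = 0.1727/(2π·0.0168) = 1.636 m·K/W
ΣR = 0.001627 + 4.155 + 1.636 = 5.793 m·K/W
Q' = ΔT/ΣR = (277.93 K − 303.4 K)/5.793 = -4.40 W/m
(Negative Q' ⇒ heat flows inward; heat gain = 4.40 W/m.)

Q' = 4.40 W/m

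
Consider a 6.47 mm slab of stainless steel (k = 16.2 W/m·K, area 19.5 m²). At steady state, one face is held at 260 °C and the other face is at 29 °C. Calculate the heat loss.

Q = kA·ΔT/L = 16.2 × 19.5 × |260 °C − 29 °C| / 0.00647 = 1.13×10^7 W

Q = 1.13×10^7 W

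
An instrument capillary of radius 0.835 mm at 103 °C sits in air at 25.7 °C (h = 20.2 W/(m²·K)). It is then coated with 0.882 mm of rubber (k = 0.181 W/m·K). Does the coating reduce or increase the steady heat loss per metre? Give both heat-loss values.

Critical radius for a cylinder: r_cr = k/h = 0.00896 m = 0.896 cm.
Outer radius after coating: r₂ = 8.35×10^-4 + 8.82×10^-4 = 0.001717 m.
Since r₁ < r_cr and r₂ ≤ r_cr, the coating moves toward the maximum at r_cr — heat loss rises.
Bare: R = 1/(2πr₁h) = 9.436 m·K/W; Q = 77.3/9.436 = 8.19 W/m.
Coated: R = R_cond + R_conv = 5.223 m·K/W; Q = 77.3/5.223 = 14.8 W/m.

increases: 8.19 → 14.8 W/m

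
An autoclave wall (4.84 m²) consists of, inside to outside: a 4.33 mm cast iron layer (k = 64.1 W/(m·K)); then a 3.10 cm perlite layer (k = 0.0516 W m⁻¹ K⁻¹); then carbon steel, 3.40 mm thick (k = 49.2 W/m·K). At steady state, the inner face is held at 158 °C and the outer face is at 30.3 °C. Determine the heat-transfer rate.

Q = 1030 W

Treat each layer as a resistance in series:
  R_cast iron = L/(kA) = 0.00433/(64.1·4.84) = 1.396×10^-5 K/W
  R_perlite = L/(kA) = 0.0310/(0.0516·4.84) = 0.1241 K/W
  R_carbon steel = L/(kA) = 0.00340/(49.2·4.84) = 1.428×10^-5 K/W
ΣR = 1.396×10^-5 + 0.1241 + 1.428×10^-5 = 0.1241 K/W
Q = ΔT/ΣR = (158 °C − 30.3 °C)/0.1241 = 1030 W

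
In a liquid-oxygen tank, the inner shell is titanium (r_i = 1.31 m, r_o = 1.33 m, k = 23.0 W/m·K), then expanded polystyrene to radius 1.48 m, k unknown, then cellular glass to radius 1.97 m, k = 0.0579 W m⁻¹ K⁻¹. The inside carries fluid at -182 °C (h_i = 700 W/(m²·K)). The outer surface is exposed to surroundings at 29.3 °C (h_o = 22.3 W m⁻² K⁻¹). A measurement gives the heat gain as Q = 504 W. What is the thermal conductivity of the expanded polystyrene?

k = 0.0324 W/m·K

ΣR = ΔT/Q = |-182 − 29.3|/504 = 0.4192 K/W
Known resistances:
  R_conv,in = 1/(4πr²h) = 1/(4π·1.31²·700) = 6.624×10^-5 K/W
  R_titanium = (1/1.31 − 1/1.33)/(4πk) = 0.01148/(4π·23.0) = 3.972×10^-5 K/W
  R_cellular glass = (1/1.48 − 1/1.97)/(4πk) = 0.1681/(4π·0.0579) = 0.2310 K/W
  R_conv,out = 1/(4πr²h) = 1/(4π·1.97²·22.3) = 9.195×10^-4 K/W
R_expanded polystyrene = ΣR − ΣR_known = 0.4192 − 0.2320 = 0.1872 K/W
(1/r₁−1/r₂)/(4πk) = 0.1872 ⇒ k = 0.07620/(4π·0.1872) = 0.0324 W/m·K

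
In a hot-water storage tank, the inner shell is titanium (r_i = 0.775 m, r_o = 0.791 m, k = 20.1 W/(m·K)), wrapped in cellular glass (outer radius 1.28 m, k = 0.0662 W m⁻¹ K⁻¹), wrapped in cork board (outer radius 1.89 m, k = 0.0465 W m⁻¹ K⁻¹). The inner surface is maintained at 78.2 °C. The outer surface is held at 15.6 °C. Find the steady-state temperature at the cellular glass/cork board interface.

Resistance network (inner→outer):
  R_titanium = (1/0.775 − 1/0.791)/(4πk) = 0.02610/(4π·20.1) = 1.033×10^-4 K/W
  R_cellular glass = (1/0.791 − 1/1.28)/(4πk) = 0.4830/(4π·0.0662) = 0.5806 K/W
  R_cork board = (1/1.28 − 1/1.89)/(4πk) = 0.2521/(4π·0.0465) = 0.4315 K/W
ΣR = 1.033×10^-4 + 0.5806 + 0.4315 = 1.012 K/W
Q = ΔT/ΣR = (78.2 °C − 15.6 °C)/1.012 = 61.86 W
From the inner boundary to the cellular glass/cork board interface, ΣR_partial = 0.5807 K/W.
T_interface = T_in − Q·ΣR_partial = 78.2 °C − (61.86)(0.5807) = 42.3 °C

T = 42.3 °C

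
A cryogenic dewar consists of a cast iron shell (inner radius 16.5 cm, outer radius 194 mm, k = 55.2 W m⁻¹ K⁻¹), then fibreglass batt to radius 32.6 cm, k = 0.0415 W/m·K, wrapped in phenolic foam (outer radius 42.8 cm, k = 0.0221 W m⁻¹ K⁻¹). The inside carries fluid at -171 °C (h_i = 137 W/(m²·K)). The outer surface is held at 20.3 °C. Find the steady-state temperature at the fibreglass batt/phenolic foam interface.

Resistance network (inner→outer):
  R_conv,in = 1/(4πr²h) = 1/(4π·0.165²·137) = 0.02134 K/W
  R_cast iron = (1/0.165 − 1/0.194)/(4πk) = 0.9060/(4π·55.2) = 0.001306 K/W
  R_fibreglass batt = (1/0.194 − 1/0.326)/(4πk) = 2.087/(4π·0.0415) = 4.002 K/W
  R_phenolic foam = (1/0.326 − 1/0.428)/(4πk) = 0.7310/(4π·0.0221) = 2.632 K/W
ΣR = 0.02134 + 0.001306 + 4.002 + 2.632 = 6.657 K/W
Q = ΔT/ΣR = (-171 °C − 20.3 °C)/6.657 = -28.74 W
From the inner boundary to the fibreglass batt/phenolic foam interface, ΣR_partial = 4.025 K/W.
T_interface = T_in − Q·ΣR_partial = -171 °C − (-28.74)(4.025) = -55.3 °C

T = -55.3 °C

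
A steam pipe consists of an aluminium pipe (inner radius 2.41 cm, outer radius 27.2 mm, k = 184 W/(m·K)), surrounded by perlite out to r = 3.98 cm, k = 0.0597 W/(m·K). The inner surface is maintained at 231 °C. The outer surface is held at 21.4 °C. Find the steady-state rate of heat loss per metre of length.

Q' = 207 W/m

Resistance network (inner→outer):
  R'_aluminium = ln(0.0272/0.0241)/(2πk) = 0.1210/(2π·184) = 1.047×10^-4 m·K/W
  R'_perlite = ln(0.0398/0.0272)/(2πk) = 0.3806/(2π·0.0597) = 1.015 m·K/W
ΣR = 1.047×10^-4 + 1.015 = 1.015 m·K/W
Q' = ΔT/ΣR = (231 °C − 21.4 °C)/1.015 = 207 W/m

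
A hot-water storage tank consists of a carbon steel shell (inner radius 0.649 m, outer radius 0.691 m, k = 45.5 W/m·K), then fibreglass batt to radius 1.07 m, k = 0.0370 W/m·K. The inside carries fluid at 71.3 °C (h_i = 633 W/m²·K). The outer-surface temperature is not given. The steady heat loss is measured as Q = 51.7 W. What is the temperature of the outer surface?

T_out = 14.3 °C

Sum the resistances:
  R_conv,in = 1/(4πr²h) = 1/(4π·0.649²·633) = 2.985×10^-4 K/W
  R_carbon steel = (1/0.649 − 1/0.691)/(4πk) = 0.09365/(4π·45.5) = 1.638×10^-4 K/W
  R_fibreglass batt = (1/0.691 − 1/1.07)/(4πk) = 0.5126/(4π·0.0370) = 1.102 K/W
ΣR = 1.103 K/W
ΔT = Q·ΣR = 51.7 × 1.103 = 57.03 K
Heat flows outward, so T_out = T_in − ΔT = 71.3 − 57.03 = 14.3 °C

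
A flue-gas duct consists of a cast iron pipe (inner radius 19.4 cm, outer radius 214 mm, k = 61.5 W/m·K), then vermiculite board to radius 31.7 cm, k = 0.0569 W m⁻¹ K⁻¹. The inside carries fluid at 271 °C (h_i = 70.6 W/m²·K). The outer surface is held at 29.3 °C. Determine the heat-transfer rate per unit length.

Q' = 218 W/m

Series thermal resistances, inner to outer:
  R'_conv,in = 1/(2πr h) = 1/(2π·0.194·70.6) = 0.01162 m·K/W
  R'_cast iron = ln(0.214/0.194)/(2πk) = 0.09812/(2π·61.5) = 2.539×10^-4 m·K/W
  R'_vermiculite board = ln(0.317/0.214)/(2πk) = 0.3929/(2π·0.0569) = 1.099 m·K/W
ΣR = 0.01162 + 2.539×10^-4 + 1.099 = 1.111 m·K/W
Q' = ΔT/ΣR = (271 °C − 29.3 °C)/1.111 = 218 W/m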